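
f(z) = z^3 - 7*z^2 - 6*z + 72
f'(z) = 3*z^2 - 14*z - 6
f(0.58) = 66.36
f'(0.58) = -13.11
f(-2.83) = 10.25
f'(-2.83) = 57.65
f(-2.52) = 26.66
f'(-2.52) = 48.33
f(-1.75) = 55.70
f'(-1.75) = 27.69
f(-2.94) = 3.72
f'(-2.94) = 61.09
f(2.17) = 36.24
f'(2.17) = -22.25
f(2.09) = 38.01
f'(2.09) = -22.16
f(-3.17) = -11.18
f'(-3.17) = 68.53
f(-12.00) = -2592.00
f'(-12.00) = 594.00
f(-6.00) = -360.00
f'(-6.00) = 186.00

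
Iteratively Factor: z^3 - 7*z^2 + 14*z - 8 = (z - 1)*(z^2 - 6*z + 8) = (z - 2)*(z - 1)*(z - 4)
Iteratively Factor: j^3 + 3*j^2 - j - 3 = (j + 3)*(j^2 - 1) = (j + 1)*(j + 3)*(j - 1)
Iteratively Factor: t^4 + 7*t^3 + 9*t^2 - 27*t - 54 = (t + 3)*(t^3 + 4*t^2 - 3*t - 18) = (t + 3)^2*(t^2 + t - 6) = (t - 2)*(t + 3)^2*(t + 3)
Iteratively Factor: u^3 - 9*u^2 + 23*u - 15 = (u - 1)*(u^2 - 8*u + 15) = (u - 3)*(u - 1)*(u - 5)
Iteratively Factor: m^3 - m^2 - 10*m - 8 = (m + 1)*(m^2 - 2*m - 8) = (m - 4)*(m + 1)*(m + 2)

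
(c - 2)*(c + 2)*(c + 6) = c^3 + 6*c^2 - 4*c - 24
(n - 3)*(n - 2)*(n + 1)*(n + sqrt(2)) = n^4 - 4*n^3 + sqrt(2)*n^3 - 4*sqrt(2)*n^2 + n^2 + sqrt(2)*n + 6*n + 6*sqrt(2)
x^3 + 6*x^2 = x^2*(x + 6)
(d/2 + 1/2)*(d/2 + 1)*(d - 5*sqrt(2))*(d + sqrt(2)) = d^4/4 - sqrt(2)*d^3 + 3*d^3/4 - 3*sqrt(2)*d^2 - 2*d^2 - 15*d/2 - 2*sqrt(2)*d - 5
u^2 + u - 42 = (u - 6)*(u + 7)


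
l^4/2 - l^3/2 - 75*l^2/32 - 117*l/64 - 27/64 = (l/2 + 1/4)*(l - 3)*(l + 3/4)^2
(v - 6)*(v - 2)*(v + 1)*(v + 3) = v^4 - 4*v^3 - 17*v^2 + 24*v + 36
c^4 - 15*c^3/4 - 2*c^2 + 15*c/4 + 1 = (c - 4)*(c - 1)*(c + 1/4)*(c + 1)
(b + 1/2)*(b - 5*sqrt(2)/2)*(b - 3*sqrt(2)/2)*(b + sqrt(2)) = b^4 - 3*sqrt(2)*b^3 + b^3/2 - 3*sqrt(2)*b^2/2 - b^2/2 - b/4 + 15*sqrt(2)*b/2 + 15*sqrt(2)/4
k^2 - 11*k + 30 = (k - 6)*(k - 5)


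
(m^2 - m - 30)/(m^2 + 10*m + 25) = (m - 6)/(m + 5)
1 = 1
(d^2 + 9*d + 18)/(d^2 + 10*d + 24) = (d + 3)/(d + 4)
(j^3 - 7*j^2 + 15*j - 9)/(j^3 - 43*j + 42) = (j^2 - 6*j + 9)/(j^2 + j - 42)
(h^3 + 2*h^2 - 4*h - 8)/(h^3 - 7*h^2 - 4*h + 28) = (h + 2)/(h - 7)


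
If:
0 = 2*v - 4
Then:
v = 2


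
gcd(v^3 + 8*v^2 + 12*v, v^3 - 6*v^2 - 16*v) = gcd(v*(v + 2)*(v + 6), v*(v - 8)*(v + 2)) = v^2 + 2*v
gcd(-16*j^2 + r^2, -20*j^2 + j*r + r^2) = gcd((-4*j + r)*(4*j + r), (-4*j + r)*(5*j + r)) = -4*j + r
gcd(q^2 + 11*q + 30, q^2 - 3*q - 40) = q + 5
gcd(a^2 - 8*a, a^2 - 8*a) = a^2 - 8*a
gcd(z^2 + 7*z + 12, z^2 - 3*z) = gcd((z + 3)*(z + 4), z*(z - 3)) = 1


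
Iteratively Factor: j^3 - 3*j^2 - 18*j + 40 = (j - 5)*(j^2 + 2*j - 8) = (j - 5)*(j + 4)*(j - 2)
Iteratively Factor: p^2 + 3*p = (p + 3)*(p)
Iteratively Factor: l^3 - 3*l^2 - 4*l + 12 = (l + 2)*(l^2 - 5*l + 6) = (l - 3)*(l + 2)*(l - 2)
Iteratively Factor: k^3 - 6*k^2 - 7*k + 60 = (k - 5)*(k^2 - k - 12) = (k - 5)*(k + 3)*(k - 4)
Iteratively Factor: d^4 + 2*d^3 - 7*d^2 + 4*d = (d - 1)*(d^3 + 3*d^2 - 4*d) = d*(d - 1)*(d^2 + 3*d - 4) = d*(d - 1)*(d + 4)*(d - 1)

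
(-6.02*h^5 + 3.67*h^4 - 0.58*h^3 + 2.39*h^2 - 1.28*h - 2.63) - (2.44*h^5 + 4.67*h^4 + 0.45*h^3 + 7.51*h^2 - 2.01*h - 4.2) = -8.46*h^5 - 1.0*h^4 - 1.03*h^3 - 5.12*h^2 + 0.73*h + 1.57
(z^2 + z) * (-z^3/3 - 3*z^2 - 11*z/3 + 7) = -z^5/3 - 10*z^4/3 - 20*z^3/3 + 10*z^2/3 + 7*z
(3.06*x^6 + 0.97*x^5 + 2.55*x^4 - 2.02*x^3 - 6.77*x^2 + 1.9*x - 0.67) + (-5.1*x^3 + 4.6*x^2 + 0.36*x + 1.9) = 3.06*x^6 + 0.97*x^5 + 2.55*x^4 - 7.12*x^3 - 2.17*x^2 + 2.26*x + 1.23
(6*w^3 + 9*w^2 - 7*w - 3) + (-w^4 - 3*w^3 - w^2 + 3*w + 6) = -w^4 + 3*w^3 + 8*w^2 - 4*w + 3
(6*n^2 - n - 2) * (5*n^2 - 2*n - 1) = 30*n^4 - 17*n^3 - 14*n^2 + 5*n + 2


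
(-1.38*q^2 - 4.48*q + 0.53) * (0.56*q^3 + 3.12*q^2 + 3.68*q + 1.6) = -0.7728*q^5 - 6.8144*q^4 - 18.7592*q^3 - 17.0408*q^2 - 5.2176*q + 0.848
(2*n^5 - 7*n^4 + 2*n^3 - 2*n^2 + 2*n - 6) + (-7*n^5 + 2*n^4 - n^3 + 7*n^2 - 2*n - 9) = -5*n^5 - 5*n^4 + n^3 + 5*n^2 - 15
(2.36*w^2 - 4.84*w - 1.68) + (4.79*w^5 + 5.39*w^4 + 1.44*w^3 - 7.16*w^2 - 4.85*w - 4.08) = 4.79*w^5 + 5.39*w^4 + 1.44*w^3 - 4.8*w^2 - 9.69*w - 5.76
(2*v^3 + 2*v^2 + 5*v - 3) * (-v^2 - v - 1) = -2*v^5 - 4*v^4 - 9*v^3 - 4*v^2 - 2*v + 3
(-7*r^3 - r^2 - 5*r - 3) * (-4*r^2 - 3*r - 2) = 28*r^5 + 25*r^4 + 37*r^3 + 29*r^2 + 19*r + 6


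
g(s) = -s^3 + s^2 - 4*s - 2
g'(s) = -3*s^2 + 2*s - 4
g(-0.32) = -0.58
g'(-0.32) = -4.95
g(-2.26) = 23.69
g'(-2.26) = -23.84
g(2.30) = -18.08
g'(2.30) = -15.27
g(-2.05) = 19.02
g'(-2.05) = -20.71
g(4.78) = -107.49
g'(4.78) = -62.99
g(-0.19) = -1.20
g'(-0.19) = -4.49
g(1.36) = -8.11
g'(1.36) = -6.83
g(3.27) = -39.35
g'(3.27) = -29.54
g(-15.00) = 3658.00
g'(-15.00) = -709.00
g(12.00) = -1634.00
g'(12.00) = -412.00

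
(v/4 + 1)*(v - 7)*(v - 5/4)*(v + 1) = v^4/4 - 13*v^3/16 - 57*v^2/8 + 43*v/16 + 35/4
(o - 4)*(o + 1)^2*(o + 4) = o^4 + 2*o^3 - 15*o^2 - 32*o - 16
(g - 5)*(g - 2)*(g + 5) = g^3 - 2*g^2 - 25*g + 50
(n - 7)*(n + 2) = n^2 - 5*n - 14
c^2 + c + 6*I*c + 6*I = (c + 1)*(c + 6*I)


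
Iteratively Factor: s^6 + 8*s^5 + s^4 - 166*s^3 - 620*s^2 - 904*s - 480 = (s + 2)*(s^5 + 6*s^4 - 11*s^3 - 144*s^2 - 332*s - 240) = (s - 5)*(s + 2)*(s^4 + 11*s^3 + 44*s^2 + 76*s + 48) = (s - 5)*(s + 2)^2*(s^3 + 9*s^2 + 26*s + 24) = (s - 5)*(s + 2)^2*(s + 4)*(s^2 + 5*s + 6) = (s - 5)*(s + 2)^2*(s + 3)*(s + 4)*(s + 2)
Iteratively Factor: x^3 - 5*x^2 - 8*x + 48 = (x - 4)*(x^2 - x - 12) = (x - 4)*(x + 3)*(x - 4)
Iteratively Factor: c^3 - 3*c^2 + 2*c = (c)*(c^2 - 3*c + 2) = c*(c - 2)*(c - 1)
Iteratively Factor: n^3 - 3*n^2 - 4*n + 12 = (n - 2)*(n^2 - n - 6) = (n - 3)*(n - 2)*(n + 2)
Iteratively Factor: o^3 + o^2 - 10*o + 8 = (o - 2)*(o^2 + 3*o - 4) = (o - 2)*(o - 1)*(o + 4)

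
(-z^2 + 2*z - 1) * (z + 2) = -z^3 + 3*z - 2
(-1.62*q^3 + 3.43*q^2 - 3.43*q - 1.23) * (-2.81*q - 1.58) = 4.5522*q^4 - 7.0787*q^3 + 4.2189*q^2 + 8.8757*q + 1.9434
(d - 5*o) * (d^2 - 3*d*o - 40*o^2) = d^3 - 8*d^2*o - 25*d*o^2 + 200*o^3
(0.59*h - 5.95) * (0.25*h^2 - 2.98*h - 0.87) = 0.1475*h^3 - 3.2457*h^2 + 17.2177*h + 5.1765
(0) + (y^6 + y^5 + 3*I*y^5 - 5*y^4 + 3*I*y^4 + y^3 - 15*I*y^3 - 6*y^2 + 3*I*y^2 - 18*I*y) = y^6 + y^5 + 3*I*y^5 - 5*y^4 + 3*I*y^4 + y^3 - 15*I*y^3 - 6*y^2 + 3*I*y^2 - 18*I*y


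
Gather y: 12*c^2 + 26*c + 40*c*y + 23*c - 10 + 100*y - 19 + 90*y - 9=12*c^2 + 49*c + y*(40*c + 190) - 38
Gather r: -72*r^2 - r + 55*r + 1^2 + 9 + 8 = -72*r^2 + 54*r + 18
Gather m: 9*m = 9*m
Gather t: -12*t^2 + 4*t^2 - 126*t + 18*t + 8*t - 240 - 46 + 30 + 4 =-8*t^2 - 100*t - 252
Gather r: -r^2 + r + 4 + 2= -r^2 + r + 6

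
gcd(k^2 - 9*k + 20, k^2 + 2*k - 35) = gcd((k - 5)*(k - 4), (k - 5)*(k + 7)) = k - 5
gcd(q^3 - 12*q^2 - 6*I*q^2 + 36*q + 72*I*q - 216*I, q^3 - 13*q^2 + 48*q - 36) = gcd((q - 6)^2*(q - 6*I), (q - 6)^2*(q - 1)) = q^2 - 12*q + 36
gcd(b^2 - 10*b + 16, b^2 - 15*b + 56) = b - 8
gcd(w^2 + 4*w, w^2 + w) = w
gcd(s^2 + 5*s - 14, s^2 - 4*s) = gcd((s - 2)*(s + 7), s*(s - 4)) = 1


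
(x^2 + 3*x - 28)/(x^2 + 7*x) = (x - 4)/x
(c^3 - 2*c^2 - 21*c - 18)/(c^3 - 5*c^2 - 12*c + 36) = (c + 1)/(c - 2)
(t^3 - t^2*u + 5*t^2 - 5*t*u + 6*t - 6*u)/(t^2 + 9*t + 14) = (t^2 - t*u + 3*t - 3*u)/(t + 7)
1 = 1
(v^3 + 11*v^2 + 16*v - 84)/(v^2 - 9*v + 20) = (v^3 + 11*v^2 + 16*v - 84)/(v^2 - 9*v + 20)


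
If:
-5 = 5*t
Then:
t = -1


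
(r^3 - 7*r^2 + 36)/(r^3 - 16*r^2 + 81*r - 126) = (r + 2)/(r - 7)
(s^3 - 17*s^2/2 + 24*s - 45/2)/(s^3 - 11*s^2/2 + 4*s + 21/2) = (2*s^2 - 11*s + 15)/(2*s^2 - 5*s - 7)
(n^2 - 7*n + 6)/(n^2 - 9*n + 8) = (n - 6)/(n - 8)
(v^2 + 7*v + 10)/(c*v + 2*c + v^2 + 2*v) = (v + 5)/(c + v)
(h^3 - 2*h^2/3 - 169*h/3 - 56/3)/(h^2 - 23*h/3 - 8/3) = h + 7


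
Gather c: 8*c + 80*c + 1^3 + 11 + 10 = 88*c + 22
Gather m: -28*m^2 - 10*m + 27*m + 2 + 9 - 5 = -28*m^2 + 17*m + 6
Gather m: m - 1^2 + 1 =m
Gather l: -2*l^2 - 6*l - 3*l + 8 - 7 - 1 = -2*l^2 - 9*l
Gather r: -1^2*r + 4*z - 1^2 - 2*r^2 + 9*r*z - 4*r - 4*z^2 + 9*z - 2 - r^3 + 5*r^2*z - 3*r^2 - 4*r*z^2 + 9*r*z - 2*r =-r^3 + r^2*(5*z - 5) + r*(-4*z^2 + 18*z - 7) - 4*z^2 + 13*z - 3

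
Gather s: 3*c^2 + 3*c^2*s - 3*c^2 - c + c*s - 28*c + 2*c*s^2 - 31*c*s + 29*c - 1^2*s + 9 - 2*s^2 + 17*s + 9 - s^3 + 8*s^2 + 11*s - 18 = -s^3 + s^2*(2*c + 6) + s*(3*c^2 - 30*c + 27)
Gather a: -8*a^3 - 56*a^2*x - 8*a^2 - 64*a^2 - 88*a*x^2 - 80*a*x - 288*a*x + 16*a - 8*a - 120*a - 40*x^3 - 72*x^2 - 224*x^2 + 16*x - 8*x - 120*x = -8*a^3 + a^2*(-56*x - 72) + a*(-88*x^2 - 368*x - 112) - 40*x^3 - 296*x^2 - 112*x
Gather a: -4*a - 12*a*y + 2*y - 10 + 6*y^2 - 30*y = a*(-12*y - 4) + 6*y^2 - 28*y - 10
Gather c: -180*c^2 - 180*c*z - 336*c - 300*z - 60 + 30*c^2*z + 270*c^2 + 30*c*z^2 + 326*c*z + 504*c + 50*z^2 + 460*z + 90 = c^2*(30*z + 90) + c*(30*z^2 + 146*z + 168) + 50*z^2 + 160*z + 30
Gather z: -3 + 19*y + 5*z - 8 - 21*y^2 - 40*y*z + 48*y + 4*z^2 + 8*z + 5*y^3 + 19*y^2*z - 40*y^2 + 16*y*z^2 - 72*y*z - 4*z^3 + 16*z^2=5*y^3 - 61*y^2 + 67*y - 4*z^3 + z^2*(16*y + 20) + z*(19*y^2 - 112*y + 13) - 11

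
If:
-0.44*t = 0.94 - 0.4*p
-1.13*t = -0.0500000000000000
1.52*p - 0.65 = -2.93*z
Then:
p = 2.40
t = 0.04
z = -1.02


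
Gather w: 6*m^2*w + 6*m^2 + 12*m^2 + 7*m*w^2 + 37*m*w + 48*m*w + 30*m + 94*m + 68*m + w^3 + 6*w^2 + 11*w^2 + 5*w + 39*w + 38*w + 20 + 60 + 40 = 18*m^2 + 192*m + w^3 + w^2*(7*m + 17) + w*(6*m^2 + 85*m + 82) + 120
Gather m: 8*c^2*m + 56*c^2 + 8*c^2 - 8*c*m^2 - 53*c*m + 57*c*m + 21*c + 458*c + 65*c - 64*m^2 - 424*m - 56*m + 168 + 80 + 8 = 64*c^2 + 544*c + m^2*(-8*c - 64) + m*(8*c^2 + 4*c - 480) + 256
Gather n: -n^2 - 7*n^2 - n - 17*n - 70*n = -8*n^2 - 88*n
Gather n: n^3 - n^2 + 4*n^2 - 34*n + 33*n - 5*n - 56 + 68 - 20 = n^3 + 3*n^2 - 6*n - 8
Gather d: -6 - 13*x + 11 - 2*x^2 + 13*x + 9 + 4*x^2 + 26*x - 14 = 2*x^2 + 26*x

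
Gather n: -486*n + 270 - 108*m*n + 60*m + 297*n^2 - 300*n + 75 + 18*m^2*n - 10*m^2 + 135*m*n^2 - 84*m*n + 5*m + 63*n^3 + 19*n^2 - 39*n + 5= -10*m^2 + 65*m + 63*n^3 + n^2*(135*m + 316) + n*(18*m^2 - 192*m - 825) + 350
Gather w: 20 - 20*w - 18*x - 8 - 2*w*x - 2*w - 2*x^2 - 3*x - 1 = w*(-2*x - 22) - 2*x^2 - 21*x + 11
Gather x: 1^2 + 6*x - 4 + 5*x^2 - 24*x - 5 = 5*x^2 - 18*x - 8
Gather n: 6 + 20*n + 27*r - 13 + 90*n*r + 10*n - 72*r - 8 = n*(90*r + 30) - 45*r - 15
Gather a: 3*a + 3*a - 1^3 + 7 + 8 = 6*a + 14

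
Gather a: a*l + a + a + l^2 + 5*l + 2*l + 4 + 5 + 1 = a*(l + 2) + l^2 + 7*l + 10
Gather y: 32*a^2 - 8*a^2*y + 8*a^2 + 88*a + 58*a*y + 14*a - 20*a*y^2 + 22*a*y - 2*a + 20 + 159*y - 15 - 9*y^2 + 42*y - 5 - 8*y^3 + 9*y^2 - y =40*a^2 - 20*a*y^2 + 100*a - 8*y^3 + y*(-8*a^2 + 80*a + 200)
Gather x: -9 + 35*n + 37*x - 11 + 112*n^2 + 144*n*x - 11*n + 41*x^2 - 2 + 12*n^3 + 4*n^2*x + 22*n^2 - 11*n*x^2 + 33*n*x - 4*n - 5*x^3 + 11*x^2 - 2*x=12*n^3 + 134*n^2 + 20*n - 5*x^3 + x^2*(52 - 11*n) + x*(4*n^2 + 177*n + 35) - 22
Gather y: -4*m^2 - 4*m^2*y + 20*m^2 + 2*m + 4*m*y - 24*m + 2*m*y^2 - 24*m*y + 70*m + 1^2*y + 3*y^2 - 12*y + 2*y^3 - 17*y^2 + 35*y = 16*m^2 + 48*m + 2*y^3 + y^2*(2*m - 14) + y*(-4*m^2 - 20*m + 24)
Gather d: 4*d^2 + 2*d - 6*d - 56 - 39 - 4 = 4*d^2 - 4*d - 99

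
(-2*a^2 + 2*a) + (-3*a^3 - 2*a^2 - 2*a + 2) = -3*a^3 - 4*a^2 + 2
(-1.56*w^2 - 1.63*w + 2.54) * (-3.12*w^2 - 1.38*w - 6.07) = 4.8672*w^4 + 7.2384*w^3 + 3.7938*w^2 + 6.3889*w - 15.4178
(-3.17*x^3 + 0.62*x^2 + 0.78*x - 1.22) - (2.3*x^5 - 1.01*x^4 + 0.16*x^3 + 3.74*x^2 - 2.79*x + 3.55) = -2.3*x^5 + 1.01*x^4 - 3.33*x^3 - 3.12*x^2 + 3.57*x - 4.77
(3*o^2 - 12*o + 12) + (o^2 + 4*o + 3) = 4*o^2 - 8*o + 15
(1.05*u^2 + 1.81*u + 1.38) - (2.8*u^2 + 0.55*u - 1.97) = -1.75*u^2 + 1.26*u + 3.35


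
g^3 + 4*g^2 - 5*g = g*(g - 1)*(g + 5)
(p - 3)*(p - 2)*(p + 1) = p^3 - 4*p^2 + p + 6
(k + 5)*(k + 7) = k^2 + 12*k + 35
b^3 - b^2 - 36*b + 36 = (b - 6)*(b - 1)*(b + 6)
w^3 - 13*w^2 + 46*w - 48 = (w - 8)*(w - 3)*(w - 2)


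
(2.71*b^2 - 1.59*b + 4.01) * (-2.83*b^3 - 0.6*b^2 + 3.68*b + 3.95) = -7.6693*b^5 + 2.8737*b^4 - 0.421500000000001*b^3 + 2.4473*b^2 + 8.4763*b + 15.8395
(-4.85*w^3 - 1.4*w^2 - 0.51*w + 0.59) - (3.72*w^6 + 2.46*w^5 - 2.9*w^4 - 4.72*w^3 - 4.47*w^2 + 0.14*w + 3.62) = -3.72*w^6 - 2.46*w^5 + 2.9*w^4 - 0.13*w^3 + 3.07*w^2 - 0.65*w - 3.03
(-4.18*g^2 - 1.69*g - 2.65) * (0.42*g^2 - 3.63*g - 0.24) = -1.7556*g^4 + 14.4636*g^3 + 6.0249*g^2 + 10.0251*g + 0.636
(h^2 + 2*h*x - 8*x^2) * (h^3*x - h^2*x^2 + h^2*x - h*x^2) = h^5*x + h^4*x^2 + h^4*x - 10*h^3*x^3 + h^3*x^2 + 8*h^2*x^4 - 10*h^2*x^3 + 8*h*x^4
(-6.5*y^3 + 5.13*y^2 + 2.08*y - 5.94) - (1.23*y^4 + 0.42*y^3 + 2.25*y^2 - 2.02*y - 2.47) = -1.23*y^4 - 6.92*y^3 + 2.88*y^2 + 4.1*y - 3.47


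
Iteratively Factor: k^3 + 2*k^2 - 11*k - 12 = (k - 3)*(k^2 + 5*k + 4) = (k - 3)*(k + 4)*(k + 1)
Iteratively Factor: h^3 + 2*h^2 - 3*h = (h)*(h^2 + 2*h - 3) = h*(h - 1)*(h + 3)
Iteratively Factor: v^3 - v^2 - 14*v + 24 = (v + 4)*(v^2 - 5*v + 6) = (v - 2)*(v + 4)*(v - 3)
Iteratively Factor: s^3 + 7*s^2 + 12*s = (s)*(s^2 + 7*s + 12) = s*(s + 4)*(s + 3)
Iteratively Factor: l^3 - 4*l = (l)*(l^2 - 4) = l*(l - 2)*(l + 2)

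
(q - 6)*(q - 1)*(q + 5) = q^3 - 2*q^2 - 29*q + 30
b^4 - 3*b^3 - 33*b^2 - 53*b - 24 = (b - 8)*(b + 1)^2*(b + 3)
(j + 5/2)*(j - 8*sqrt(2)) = j^2 - 8*sqrt(2)*j + 5*j/2 - 20*sqrt(2)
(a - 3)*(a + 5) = a^2 + 2*a - 15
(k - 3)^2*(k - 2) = k^3 - 8*k^2 + 21*k - 18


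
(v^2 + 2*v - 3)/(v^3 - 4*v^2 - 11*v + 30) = (v - 1)/(v^2 - 7*v + 10)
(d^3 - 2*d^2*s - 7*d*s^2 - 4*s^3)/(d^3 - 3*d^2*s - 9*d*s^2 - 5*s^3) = (-d + 4*s)/(-d + 5*s)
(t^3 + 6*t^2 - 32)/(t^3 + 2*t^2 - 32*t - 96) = (t - 2)/(t - 6)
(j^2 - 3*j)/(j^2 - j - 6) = j/(j + 2)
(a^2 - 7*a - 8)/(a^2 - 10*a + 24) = (a^2 - 7*a - 8)/(a^2 - 10*a + 24)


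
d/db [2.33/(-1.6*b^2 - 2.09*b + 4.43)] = (7.456*b + 4.8697)/(1.6*b^2 + 2.09*b - 4.43)^2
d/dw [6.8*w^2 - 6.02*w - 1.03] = 13.6*w - 6.02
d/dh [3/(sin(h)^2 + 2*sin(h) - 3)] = -6*(sin(h) + 1)*cos(h)/(sin(h)^2 + 2*sin(h) - 3)^2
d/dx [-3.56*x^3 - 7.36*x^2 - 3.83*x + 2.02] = -10.68*x^2 - 14.72*x - 3.83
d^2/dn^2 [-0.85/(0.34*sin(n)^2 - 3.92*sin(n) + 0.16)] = (0.39304*sin(n)^4 - 3.39864*sin(n)^3 + 12.28692*sin(n)^2 + 7.3304*sin(n) - 26.0304)/(0.34*sin(n)^2 - 3.92*sin(n) + 0.16)^3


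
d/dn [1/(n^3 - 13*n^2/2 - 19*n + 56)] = 4*(-3*n^2 + 13*n + 19)/(2*n^3 - 13*n^2 - 38*n + 112)^2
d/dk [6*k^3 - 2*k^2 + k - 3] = 18*k^2 - 4*k + 1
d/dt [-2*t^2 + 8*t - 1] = 8 - 4*t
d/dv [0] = 0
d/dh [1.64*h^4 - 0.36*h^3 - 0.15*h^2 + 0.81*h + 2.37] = 6.56*h^3 - 1.08*h^2 - 0.3*h + 0.81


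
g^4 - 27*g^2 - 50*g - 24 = (g - 6)*(g + 1)^2*(g + 4)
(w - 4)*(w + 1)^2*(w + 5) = w^4 + 3*w^3 - 17*w^2 - 39*w - 20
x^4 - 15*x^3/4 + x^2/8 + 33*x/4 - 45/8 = (x - 3)*(x - 5/4)*(x - 1)*(x + 3/2)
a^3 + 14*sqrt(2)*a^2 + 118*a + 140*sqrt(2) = (a + 2*sqrt(2))*(a + 5*sqrt(2))*(a + 7*sqrt(2))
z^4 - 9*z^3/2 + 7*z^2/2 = z^2*(z - 7/2)*(z - 1)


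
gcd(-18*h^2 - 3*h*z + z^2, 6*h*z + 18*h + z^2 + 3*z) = 1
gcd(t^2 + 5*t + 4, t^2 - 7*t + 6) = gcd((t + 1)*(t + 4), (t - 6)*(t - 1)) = 1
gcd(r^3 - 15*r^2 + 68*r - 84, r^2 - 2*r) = r - 2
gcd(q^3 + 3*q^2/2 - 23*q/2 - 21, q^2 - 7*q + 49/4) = q - 7/2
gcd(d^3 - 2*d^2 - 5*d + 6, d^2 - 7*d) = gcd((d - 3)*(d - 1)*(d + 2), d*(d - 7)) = 1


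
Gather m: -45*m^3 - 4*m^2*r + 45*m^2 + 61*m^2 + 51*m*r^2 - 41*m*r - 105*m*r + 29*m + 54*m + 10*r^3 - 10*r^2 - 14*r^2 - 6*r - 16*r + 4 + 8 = -45*m^3 + m^2*(106 - 4*r) + m*(51*r^2 - 146*r + 83) + 10*r^3 - 24*r^2 - 22*r + 12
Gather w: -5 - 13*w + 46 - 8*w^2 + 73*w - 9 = -8*w^2 + 60*w + 32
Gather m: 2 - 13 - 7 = -18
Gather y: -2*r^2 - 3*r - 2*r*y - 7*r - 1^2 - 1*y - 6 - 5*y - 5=-2*r^2 - 10*r + y*(-2*r - 6) - 12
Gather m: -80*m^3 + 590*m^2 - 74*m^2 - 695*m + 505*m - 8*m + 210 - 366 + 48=-80*m^3 + 516*m^2 - 198*m - 108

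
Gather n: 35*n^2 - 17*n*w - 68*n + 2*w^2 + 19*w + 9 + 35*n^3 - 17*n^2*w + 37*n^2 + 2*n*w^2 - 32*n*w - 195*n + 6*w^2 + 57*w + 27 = 35*n^3 + n^2*(72 - 17*w) + n*(2*w^2 - 49*w - 263) + 8*w^2 + 76*w + 36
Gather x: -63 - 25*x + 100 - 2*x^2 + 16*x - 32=-2*x^2 - 9*x + 5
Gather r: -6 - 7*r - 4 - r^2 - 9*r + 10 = -r^2 - 16*r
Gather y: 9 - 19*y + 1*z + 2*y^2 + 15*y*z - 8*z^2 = 2*y^2 + y*(15*z - 19) - 8*z^2 + z + 9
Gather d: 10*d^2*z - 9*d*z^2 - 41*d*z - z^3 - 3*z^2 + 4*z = 10*d^2*z + d*(-9*z^2 - 41*z) - z^3 - 3*z^2 + 4*z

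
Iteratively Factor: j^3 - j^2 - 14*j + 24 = (j - 3)*(j^2 + 2*j - 8) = (j - 3)*(j - 2)*(j + 4)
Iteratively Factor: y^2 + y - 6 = (y + 3)*(y - 2)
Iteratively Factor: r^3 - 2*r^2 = (r)*(r^2 - 2*r) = r^2*(r - 2)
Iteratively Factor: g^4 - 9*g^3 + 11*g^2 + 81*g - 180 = (g - 4)*(g^3 - 5*g^2 - 9*g + 45) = (g - 5)*(g - 4)*(g^2 - 9) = (g - 5)*(g - 4)*(g - 3)*(g + 3)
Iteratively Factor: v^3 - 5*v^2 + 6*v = (v - 2)*(v^2 - 3*v) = (v - 3)*(v - 2)*(v)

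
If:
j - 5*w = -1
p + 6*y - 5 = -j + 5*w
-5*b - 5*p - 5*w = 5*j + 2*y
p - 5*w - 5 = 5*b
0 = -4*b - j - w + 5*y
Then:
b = 609/295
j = -495/59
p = 468/59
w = -436/295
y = -19/59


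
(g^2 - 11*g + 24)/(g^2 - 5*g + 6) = (g - 8)/(g - 2)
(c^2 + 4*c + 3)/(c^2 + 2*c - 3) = (c + 1)/(c - 1)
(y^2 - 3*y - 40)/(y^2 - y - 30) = (y - 8)/(y - 6)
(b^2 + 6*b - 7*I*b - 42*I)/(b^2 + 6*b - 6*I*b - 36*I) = (b - 7*I)/(b - 6*I)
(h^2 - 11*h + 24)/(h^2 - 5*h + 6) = (h - 8)/(h - 2)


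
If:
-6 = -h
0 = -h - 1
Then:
No Solution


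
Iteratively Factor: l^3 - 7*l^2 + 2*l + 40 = (l - 5)*(l^2 - 2*l - 8) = (l - 5)*(l + 2)*(l - 4)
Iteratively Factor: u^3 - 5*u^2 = (u - 5)*(u^2) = u*(u - 5)*(u)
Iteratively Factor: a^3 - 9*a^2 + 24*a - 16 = (a - 4)*(a^2 - 5*a + 4) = (a - 4)*(a - 1)*(a - 4)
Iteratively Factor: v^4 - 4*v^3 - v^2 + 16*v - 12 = (v - 1)*(v^3 - 3*v^2 - 4*v + 12) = (v - 3)*(v - 1)*(v^2 - 4) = (v - 3)*(v - 2)*(v - 1)*(v + 2)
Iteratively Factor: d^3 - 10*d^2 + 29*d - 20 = (d - 4)*(d^2 - 6*d + 5) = (d - 4)*(d - 1)*(d - 5)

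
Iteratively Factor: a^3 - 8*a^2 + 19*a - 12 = (a - 1)*(a^2 - 7*a + 12) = (a - 4)*(a - 1)*(a - 3)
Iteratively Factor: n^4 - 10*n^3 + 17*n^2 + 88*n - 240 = (n + 3)*(n^3 - 13*n^2 + 56*n - 80) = (n - 5)*(n + 3)*(n^2 - 8*n + 16) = (n - 5)*(n - 4)*(n + 3)*(n - 4)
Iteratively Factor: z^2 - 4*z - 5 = (z - 5)*(z + 1)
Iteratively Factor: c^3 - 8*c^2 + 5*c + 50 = (c - 5)*(c^2 - 3*c - 10) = (c - 5)*(c + 2)*(c - 5)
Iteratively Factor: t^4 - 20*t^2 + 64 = (t - 2)*(t^3 + 2*t^2 - 16*t - 32) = (t - 2)*(t + 4)*(t^2 - 2*t - 8) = (t - 4)*(t - 2)*(t + 4)*(t + 2)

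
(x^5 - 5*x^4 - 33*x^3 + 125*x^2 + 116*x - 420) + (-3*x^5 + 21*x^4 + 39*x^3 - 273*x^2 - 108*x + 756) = -2*x^5 + 16*x^4 + 6*x^3 - 148*x^2 + 8*x + 336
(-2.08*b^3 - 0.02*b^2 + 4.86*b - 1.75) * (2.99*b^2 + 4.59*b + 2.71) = -6.2192*b^5 - 9.607*b^4 + 8.8028*b^3 + 17.0207*b^2 + 5.1381*b - 4.7425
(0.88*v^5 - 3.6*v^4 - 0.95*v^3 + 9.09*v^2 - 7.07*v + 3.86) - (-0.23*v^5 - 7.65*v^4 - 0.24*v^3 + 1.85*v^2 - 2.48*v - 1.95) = 1.11*v^5 + 4.05*v^4 - 0.71*v^3 + 7.24*v^2 - 4.59*v + 5.81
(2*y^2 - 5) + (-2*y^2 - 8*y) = -8*y - 5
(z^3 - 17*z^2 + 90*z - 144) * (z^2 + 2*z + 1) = z^5 - 15*z^4 + 57*z^3 + 19*z^2 - 198*z - 144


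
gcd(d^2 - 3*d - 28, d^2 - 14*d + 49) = d - 7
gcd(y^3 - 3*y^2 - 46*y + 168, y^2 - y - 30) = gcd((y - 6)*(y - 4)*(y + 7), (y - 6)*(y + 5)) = y - 6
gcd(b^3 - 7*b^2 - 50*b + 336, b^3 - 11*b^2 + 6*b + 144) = b^2 - 14*b + 48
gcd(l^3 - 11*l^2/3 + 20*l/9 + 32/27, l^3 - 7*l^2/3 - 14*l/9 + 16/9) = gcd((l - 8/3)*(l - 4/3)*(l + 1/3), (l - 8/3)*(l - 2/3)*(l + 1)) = l - 8/3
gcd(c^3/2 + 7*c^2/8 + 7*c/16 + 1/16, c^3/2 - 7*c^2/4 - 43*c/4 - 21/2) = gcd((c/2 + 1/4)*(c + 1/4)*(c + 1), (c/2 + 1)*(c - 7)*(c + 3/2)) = 1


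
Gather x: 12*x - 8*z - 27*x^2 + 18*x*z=-27*x^2 + x*(18*z + 12) - 8*z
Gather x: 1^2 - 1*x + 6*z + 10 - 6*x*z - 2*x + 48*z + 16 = x*(-6*z - 3) + 54*z + 27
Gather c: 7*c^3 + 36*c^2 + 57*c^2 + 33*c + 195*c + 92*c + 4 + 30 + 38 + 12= 7*c^3 + 93*c^2 + 320*c + 84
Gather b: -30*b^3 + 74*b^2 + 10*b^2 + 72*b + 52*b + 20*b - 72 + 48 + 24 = -30*b^3 + 84*b^2 + 144*b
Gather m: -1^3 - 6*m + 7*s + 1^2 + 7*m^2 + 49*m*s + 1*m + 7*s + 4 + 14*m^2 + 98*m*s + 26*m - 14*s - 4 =21*m^2 + m*(147*s + 21)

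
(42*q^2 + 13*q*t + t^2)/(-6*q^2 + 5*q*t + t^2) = (-7*q - t)/(q - t)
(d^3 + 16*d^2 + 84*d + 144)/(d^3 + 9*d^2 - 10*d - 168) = (d^2 + 10*d + 24)/(d^2 + 3*d - 28)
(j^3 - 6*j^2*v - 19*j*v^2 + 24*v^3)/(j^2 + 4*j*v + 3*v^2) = (j^2 - 9*j*v + 8*v^2)/(j + v)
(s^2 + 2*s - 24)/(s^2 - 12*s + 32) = (s + 6)/(s - 8)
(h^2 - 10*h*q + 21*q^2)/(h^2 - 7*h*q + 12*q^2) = (-h + 7*q)/(-h + 4*q)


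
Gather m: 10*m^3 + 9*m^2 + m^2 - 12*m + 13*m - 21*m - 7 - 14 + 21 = 10*m^3 + 10*m^2 - 20*m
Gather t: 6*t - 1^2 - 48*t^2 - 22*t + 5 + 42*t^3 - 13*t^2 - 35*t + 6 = 42*t^3 - 61*t^2 - 51*t + 10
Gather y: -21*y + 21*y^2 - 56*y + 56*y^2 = 77*y^2 - 77*y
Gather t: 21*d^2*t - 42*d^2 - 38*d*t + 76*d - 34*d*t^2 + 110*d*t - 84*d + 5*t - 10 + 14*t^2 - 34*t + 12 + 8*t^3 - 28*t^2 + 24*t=-42*d^2 - 8*d + 8*t^3 + t^2*(-34*d - 14) + t*(21*d^2 + 72*d - 5) + 2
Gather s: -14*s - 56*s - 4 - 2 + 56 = 50 - 70*s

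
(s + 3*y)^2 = s^2 + 6*s*y + 9*y^2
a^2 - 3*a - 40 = (a - 8)*(a + 5)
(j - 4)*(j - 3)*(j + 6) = j^3 - j^2 - 30*j + 72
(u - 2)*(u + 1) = u^2 - u - 2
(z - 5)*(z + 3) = z^2 - 2*z - 15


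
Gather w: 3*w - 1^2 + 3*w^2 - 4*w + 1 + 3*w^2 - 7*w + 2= 6*w^2 - 8*w + 2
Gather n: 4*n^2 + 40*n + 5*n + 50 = 4*n^2 + 45*n + 50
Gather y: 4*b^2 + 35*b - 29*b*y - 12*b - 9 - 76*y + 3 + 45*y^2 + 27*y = 4*b^2 + 23*b + 45*y^2 + y*(-29*b - 49) - 6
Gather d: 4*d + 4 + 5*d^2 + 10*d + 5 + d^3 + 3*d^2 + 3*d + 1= d^3 + 8*d^2 + 17*d + 10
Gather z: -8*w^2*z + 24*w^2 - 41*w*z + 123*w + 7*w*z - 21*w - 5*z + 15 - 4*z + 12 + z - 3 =24*w^2 + 102*w + z*(-8*w^2 - 34*w - 8) + 24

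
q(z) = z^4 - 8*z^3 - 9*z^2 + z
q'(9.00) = 811.00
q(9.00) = 9.00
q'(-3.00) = -269.00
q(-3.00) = 213.00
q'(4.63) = -199.81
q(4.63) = -522.78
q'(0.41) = -10.14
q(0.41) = -1.63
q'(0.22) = -4.08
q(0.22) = -0.30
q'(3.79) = -194.20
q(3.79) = -354.68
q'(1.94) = -95.04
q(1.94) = -76.18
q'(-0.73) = -0.21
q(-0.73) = -2.13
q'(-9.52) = -5453.98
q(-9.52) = 14291.09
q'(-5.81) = -1489.06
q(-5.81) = 2398.84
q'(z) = 4*z^3 - 24*z^2 - 18*z + 1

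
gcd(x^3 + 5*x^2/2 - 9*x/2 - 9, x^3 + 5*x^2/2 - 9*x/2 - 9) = x^3 + 5*x^2/2 - 9*x/2 - 9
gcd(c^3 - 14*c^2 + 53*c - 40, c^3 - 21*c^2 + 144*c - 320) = c^2 - 13*c + 40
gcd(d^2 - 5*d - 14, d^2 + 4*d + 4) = d + 2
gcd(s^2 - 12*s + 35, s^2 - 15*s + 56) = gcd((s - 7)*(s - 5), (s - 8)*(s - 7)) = s - 7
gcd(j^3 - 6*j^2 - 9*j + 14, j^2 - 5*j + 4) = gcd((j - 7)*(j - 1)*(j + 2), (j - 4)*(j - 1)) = j - 1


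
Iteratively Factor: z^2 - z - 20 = (z + 4)*(z - 5)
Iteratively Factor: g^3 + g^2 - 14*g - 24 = (g + 2)*(g^2 - g - 12) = (g + 2)*(g + 3)*(g - 4)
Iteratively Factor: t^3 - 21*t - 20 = (t + 4)*(t^2 - 4*t - 5) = (t + 1)*(t + 4)*(t - 5)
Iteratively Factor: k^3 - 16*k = (k + 4)*(k^2 - 4*k) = k*(k + 4)*(k - 4)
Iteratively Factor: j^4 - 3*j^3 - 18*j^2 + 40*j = (j + 4)*(j^3 - 7*j^2 + 10*j) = j*(j + 4)*(j^2 - 7*j + 10) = j*(j - 2)*(j + 4)*(j - 5)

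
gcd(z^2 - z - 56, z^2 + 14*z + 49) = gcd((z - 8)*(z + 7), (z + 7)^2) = z + 7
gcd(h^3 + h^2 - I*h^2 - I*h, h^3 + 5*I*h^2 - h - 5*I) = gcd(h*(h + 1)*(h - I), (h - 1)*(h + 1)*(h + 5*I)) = h + 1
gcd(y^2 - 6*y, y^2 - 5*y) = y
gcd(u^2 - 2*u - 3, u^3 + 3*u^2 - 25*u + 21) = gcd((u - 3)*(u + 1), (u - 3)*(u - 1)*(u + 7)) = u - 3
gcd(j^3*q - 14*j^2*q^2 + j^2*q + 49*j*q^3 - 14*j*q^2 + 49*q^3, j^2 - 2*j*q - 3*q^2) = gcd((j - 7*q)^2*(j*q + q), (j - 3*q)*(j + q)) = 1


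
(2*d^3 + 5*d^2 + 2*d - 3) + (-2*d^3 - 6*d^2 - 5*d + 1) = -d^2 - 3*d - 2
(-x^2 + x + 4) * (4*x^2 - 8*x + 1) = -4*x^4 + 12*x^3 + 7*x^2 - 31*x + 4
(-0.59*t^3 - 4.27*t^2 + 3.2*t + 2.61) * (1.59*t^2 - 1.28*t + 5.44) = -0.9381*t^5 - 6.0341*t^4 + 7.344*t^3 - 23.1749*t^2 + 14.0672*t + 14.1984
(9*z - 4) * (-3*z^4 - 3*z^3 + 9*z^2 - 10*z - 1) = -27*z^5 - 15*z^4 + 93*z^3 - 126*z^2 + 31*z + 4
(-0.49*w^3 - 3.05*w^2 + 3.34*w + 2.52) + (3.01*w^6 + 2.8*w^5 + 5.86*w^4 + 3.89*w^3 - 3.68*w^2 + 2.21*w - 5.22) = 3.01*w^6 + 2.8*w^5 + 5.86*w^4 + 3.4*w^3 - 6.73*w^2 + 5.55*w - 2.7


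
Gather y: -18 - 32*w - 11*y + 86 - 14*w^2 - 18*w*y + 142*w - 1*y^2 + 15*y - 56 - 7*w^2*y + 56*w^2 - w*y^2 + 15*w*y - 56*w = 42*w^2 + 54*w + y^2*(-w - 1) + y*(-7*w^2 - 3*w + 4) + 12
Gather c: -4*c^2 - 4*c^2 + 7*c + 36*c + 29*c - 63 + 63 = -8*c^2 + 72*c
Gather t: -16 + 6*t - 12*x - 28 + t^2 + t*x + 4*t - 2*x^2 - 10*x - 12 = t^2 + t*(x + 10) - 2*x^2 - 22*x - 56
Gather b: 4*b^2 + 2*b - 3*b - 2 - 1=4*b^2 - b - 3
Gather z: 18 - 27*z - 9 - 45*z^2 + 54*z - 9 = -45*z^2 + 27*z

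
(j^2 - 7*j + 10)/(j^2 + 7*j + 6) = (j^2 - 7*j + 10)/(j^2 + 7*j + 6)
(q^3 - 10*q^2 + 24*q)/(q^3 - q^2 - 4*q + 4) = q*(q^2 - 10*q + 24)/(q^3 - q^2 - 4*q + 4)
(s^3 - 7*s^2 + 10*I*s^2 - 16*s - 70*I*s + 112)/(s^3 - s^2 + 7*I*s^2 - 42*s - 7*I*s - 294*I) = (s^2 + 10*I*s - 16)/(s^2 + s*(6 + 7*I) + 42*I)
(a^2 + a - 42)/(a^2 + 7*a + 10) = (a^2 + a - 42)/(a^2 + 7*a + 10)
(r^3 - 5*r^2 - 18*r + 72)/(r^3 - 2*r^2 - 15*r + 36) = (r - 6)/(r - 3)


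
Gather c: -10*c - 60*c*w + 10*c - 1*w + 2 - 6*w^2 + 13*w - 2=-60*c*w - 6*w^2 + 12*w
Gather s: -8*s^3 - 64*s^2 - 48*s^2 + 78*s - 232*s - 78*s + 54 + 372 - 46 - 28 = -8*s^3 - 112*s^2 - 232*s + 352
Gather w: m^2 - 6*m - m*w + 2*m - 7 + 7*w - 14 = m^2 - 4*m + w*(7 - m) - 21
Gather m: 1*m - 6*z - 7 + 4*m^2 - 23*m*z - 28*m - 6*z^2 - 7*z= 4*m^2 + m*(-23*z - 27) - 6*z^2 - 13*z - 7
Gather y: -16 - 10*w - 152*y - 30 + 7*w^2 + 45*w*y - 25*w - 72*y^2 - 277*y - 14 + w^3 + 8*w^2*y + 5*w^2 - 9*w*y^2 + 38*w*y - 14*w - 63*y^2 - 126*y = w^3 + 12*w^2 - 49*w + y^2*(-9*w - 135) + y*(8*w^2 + 83*w - 555) - 60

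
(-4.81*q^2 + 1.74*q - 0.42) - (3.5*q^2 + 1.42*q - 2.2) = -8.31*q^2 + 0.32*q + 1.78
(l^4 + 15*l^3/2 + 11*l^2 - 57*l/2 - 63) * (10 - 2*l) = -2*l^5 - 5*l^4 + 53*l^3 + 167*l^2 - 159*l - 630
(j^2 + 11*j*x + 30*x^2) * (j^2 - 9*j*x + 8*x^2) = j^4 + 2*j^3*x - 61*j^2*x^2 - 182*j*x^3 + 240*x^4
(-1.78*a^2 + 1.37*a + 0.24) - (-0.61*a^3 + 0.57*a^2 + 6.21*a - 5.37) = 0.61*a^3 - 2.35*a^2 - 4.84*a + 5.61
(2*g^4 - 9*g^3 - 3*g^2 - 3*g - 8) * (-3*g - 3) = -6*g^5 + 21*g^4 + 36*g^3 + 18*g^2 + 33*g + 24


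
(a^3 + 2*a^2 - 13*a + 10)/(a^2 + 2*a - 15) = (a^2 - 3*a + 2)/(a - 3)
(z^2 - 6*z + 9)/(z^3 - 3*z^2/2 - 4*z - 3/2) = 2*(z - 3)/(2*z^2 + 3*z + 1)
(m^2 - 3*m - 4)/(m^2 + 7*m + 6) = (m - 4)/(m + 6)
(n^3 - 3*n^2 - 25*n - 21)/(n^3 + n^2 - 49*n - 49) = (n + 3)/(n + 7)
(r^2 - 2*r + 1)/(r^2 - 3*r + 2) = (r - 1)/(r - 2)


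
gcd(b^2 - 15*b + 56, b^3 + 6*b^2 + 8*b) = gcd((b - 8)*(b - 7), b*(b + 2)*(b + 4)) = 1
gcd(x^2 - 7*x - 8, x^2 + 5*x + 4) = x + 1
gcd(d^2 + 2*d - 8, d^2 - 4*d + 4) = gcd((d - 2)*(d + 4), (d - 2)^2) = d - 2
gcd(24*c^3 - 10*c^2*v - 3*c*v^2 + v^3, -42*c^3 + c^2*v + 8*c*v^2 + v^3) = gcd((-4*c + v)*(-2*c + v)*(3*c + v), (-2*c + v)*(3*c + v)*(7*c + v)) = -6*c^2 + c*v + v^2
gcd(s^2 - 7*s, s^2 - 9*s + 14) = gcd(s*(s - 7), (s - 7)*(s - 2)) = s - 7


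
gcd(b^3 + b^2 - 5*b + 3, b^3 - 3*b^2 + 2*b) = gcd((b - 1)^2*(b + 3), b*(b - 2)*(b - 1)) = b - 1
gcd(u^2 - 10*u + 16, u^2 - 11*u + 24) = u - 8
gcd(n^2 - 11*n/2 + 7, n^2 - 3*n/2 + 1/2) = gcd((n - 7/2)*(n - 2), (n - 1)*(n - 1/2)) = 1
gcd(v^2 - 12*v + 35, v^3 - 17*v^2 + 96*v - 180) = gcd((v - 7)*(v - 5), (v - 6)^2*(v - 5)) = v - 5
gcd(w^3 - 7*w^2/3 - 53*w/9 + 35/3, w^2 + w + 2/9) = 1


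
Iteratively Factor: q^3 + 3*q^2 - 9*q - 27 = (q - 3)*(q^2 + 6*q + 9) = (q - 3)*(q + 3)*(q + 3)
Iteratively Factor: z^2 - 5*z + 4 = (z - 1)*(z - 4)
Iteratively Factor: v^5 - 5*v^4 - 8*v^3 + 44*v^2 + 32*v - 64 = (v - 1)*(v^4 - 4*v^3 - 12*v^2 + 32*v + 64) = (v - 1)*(v + 2)*(v^3 - 6*v^2 + 32) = (v - 4)*(v - 1)*(v + 2)*(v^2 - 2*v - 8) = (v - 4)^2*(v - 1)*(v + 2)*(v + 2)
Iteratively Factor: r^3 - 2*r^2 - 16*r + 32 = (r + 4)*(r^2 - 6*r + 8) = (r - 2)*(r + 4)*(r - 4)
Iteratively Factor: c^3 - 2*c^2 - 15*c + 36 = (c - 3)*(c^2 + c - 12) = (c - 3)*(c + 4)*(c - 3)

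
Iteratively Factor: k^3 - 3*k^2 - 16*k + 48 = (k - 3)*(k^2 - 16) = (k - 4)*(k - 3)*(k + 4)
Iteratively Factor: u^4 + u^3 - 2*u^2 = (u)*(u^3 + u^2 - 2*u) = u^2*(u^2 + u - 2) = u^2*(u + 2)*(u - 1)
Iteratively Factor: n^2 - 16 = (n - 4)*(n + 4)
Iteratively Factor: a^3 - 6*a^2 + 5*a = (a - 1)*(a^2 - 5*a) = (a - 5)*(a - 1)*(a)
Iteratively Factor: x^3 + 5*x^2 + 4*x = (x)*(x^2 + 5*x + 4) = x*(x + 1)*(x + 4)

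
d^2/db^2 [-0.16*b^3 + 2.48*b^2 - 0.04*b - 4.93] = 4.96 - 0.96*b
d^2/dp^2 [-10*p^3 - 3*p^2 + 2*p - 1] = -60*p - 6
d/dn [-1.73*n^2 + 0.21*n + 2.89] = 0.21 - 3.46*n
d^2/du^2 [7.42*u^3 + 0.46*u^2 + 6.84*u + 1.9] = 44.52*u + 0.92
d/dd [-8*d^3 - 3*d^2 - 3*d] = -24*d^2 - 6*d - 3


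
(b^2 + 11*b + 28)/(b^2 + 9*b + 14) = (b + 4)/(b + 2)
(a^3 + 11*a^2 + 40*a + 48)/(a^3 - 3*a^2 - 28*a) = (a^2 + 7*a + 12)/(a*(a - 7))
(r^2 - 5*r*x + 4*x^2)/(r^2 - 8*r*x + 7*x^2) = (-r + 4*x)/(-r + 7*x)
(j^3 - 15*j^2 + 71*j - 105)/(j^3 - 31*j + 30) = (j^2 - 10*j + 21)/(j^2 + 5*j - 6)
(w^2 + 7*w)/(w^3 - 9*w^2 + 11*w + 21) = w*(w + 7)/(w^3 - 9*w^2 + 11*w + 21)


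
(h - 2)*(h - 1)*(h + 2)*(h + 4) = h^4 + 3*h^3 - 8*h^2 - 12*h + 16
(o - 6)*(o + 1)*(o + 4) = o^3 - o^2 - 26*o - 24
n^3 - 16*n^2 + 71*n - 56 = (n - 8)*(n - 7)*(n - 1)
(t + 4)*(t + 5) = t^2 + 9*t + 20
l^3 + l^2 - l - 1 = (l - 1)*(l + 1)^2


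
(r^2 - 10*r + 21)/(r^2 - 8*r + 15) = (r - 7)/(r - 5)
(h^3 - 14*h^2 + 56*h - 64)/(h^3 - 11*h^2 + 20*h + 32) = (h - 2)/(h + 1)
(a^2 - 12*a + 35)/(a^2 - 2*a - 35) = (a - 5)/(a + 5)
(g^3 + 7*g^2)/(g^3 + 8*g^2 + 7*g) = g/(g + 1)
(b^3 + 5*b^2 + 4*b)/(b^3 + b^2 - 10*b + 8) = b*(b + 1)/(b^2 - 3*b + 2)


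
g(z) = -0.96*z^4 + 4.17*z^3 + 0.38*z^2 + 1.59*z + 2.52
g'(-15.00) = 15764.94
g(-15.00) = -62609.58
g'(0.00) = 1.59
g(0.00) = 2.52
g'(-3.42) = 298.92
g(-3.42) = -296.61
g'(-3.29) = 271.25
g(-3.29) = -259.57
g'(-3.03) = 220.96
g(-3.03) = -195.73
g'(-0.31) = 2.67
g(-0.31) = 1.93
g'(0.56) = 5.26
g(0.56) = 4.17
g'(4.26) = -65.01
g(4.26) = 22.41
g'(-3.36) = 285.93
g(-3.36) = -279.07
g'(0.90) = 9.61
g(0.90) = 6.67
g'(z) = -3.84*z^3 + 12.51*z^2 + 0.76*z + 1.59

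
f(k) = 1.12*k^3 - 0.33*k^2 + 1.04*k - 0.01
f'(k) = 3.36*k^2 - 0.66*k + 1.04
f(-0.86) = -1.86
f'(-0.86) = 4.09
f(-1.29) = -4.31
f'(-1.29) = 7.48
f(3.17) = 35.65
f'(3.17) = 32.71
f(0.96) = 1.68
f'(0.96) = 3.50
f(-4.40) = -106.38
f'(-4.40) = 68.99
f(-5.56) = -208.50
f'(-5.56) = 108.58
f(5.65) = 197.34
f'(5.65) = 104.57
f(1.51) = 4.66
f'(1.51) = 7.70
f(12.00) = 1900.31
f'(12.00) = 476.96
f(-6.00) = -260.05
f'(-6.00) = 125.96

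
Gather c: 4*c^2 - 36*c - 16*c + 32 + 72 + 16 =4*c^2 - 52*c + 120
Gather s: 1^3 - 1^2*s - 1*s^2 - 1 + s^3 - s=s^3 - s^2 - 2*s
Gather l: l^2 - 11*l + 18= l^2 - 11*l + 18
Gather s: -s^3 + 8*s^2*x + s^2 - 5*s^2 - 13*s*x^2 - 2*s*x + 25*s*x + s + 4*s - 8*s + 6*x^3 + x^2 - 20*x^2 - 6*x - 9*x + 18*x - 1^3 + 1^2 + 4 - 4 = -s^3 + s^2*(8*x - 4) + s*(-13*x^2 + 23*x - 3) + 6*x^3 - 19*x^2 + 3*x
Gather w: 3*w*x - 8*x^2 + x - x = 3*w*x - 8*x^2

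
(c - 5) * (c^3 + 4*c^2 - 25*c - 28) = c^4 - c^3 - 45*c^2 + 97*c + 140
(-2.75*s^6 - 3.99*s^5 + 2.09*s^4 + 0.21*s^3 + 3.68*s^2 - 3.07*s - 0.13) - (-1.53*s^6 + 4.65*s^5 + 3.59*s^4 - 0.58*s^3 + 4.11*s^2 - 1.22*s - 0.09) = -1.22*s^6 - 8.64*s^5 - 1.5*s^4 + 0.79*s^3 - 0.43*s^2 - 1.85*s - 0.04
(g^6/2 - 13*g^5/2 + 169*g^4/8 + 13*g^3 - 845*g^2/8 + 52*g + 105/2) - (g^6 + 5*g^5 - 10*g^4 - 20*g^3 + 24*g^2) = -g^6/2 - 23*g^5/2 + 249*g^4/8 + 33*g^3 - 1037*g^2/8 + 52*g + 105/2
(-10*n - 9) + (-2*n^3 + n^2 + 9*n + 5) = -2*n^3 + n^2 - n - 4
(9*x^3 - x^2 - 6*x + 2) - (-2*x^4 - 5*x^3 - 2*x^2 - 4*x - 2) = 2*x^4 + 14*x^3 + x^2 - 2*x + 4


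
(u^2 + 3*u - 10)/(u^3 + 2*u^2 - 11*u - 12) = (u^2 + 3*u - 10)/(u^3 + 2*u^2 - 11*u - 12)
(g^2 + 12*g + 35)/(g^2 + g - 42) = (g + 5)/(g - 6)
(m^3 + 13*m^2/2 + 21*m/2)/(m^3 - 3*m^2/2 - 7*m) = (2*m^2 + 13*m + 21)/(2*m^2 - 3*m - 14)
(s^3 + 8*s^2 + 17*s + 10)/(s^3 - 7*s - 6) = (s + 5)/(s - 3)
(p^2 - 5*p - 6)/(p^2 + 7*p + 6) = (p - 6)/(p + 6)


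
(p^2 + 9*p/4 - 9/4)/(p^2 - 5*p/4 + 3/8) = 2*(p + 3)/(2*p - 1)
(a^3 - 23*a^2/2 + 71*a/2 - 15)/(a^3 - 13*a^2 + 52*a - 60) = (a - 1/2)/(a - 2)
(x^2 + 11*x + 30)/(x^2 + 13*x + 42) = (x + 5)/(x + 7)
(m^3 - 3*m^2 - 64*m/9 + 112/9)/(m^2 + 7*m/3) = m - 16/3 + 16/(3*m)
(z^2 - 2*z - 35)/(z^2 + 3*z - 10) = (z - 7)/(z - 2)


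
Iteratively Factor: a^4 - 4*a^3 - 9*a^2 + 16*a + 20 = (a - 5)*(a^3 + a^2 - 4*a - 4) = (a - 5)*(a + 1)*(a^2 - 4) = (a - 5)*(a - 2)*(a + 1)*(a + 2)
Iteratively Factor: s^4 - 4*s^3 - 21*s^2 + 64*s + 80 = (s + 4)*(s^3 - 8*s^2 + 11*s + 20) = (s + 1)*(s + 4)*(s^2 - 9*s + 20) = (s - 4)*(s + 1)*(s + 4)*(s - 5)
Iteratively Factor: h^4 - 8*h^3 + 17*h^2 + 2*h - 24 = (h + 1)*(h^3 - 9*h^2 + 26*h - 24) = (h - 3)*(h + 1)*(h^2 - 6*h + 8) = (h - 4)*(h - 3)*(h + 1)*(h - 2)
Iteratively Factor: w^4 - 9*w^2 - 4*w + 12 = (w + 2)*(w^3 - 2*w^2 - 5*w + 6) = (w + 2)^2*(w^2 - 4*w + 3) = (w - 3)*(w + 2)^2*(w - 1)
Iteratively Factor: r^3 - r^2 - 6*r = (r - 3)*(r^2 + 2*r) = r*(r - 3)*(r + 2)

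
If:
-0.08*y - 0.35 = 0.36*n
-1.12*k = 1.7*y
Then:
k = -1.51785714285714*y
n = -0.222222222222222*y - 0.972222222222222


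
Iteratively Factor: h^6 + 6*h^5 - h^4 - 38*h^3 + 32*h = (h + 4)*(h^5 + 2*h^4 - 9*h^3 - 2*h^2 + 8*h) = (h + 4)^2*(h^4 - 2*h^3 - h^2 + 2*h) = h*(h + 4)^2*(h^3 - 2*h^2 - h + 2) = h*(h + 1)*(h + 4)^2*(h^2 - 3*h + 2) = h*(h - 1)*(h + 1)*(h + 4)^2*(h - 2)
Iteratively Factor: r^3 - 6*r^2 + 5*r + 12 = (r - 3)*(r^2 - 3*r - 4) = (r - 4)*(r - 3)*(r + 1)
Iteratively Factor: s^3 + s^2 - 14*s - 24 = (s + 3)*(s^2 - 2*s - 8) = (s - 4)*(s + 3)*(s + 2)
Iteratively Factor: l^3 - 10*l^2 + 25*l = (l - 5)*(l^2 - 5*l) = l*(l - 5)*(l - 5)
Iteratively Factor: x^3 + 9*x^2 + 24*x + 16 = (x + 1)*(x^2 + 8*x + 16) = (x + 1)*(x + 4)*(x + 4)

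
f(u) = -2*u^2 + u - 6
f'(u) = 1 - 4*u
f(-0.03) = -6.03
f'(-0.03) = 1.12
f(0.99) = -6.97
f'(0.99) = -2.96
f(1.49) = -8.95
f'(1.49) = -4.96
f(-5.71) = -76.92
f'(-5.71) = 23.84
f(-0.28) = -6.44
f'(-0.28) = 2.12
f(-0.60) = -7.32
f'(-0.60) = 3.40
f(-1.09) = -9.47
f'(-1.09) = 5.36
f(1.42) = -8.61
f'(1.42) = -4.68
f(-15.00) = -471.00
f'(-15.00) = 61.00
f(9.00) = -159.00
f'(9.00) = -35.00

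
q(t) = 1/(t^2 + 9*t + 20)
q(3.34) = 0.02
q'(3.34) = -0.00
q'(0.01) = -0.02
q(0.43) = 0.04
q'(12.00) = 0.00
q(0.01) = 0.05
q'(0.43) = -0.02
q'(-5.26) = 14.16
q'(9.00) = 0.00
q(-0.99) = 0.08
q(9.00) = 0.01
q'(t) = (-2*t - 9)/(t^2 + 9*t + 20)^2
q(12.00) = 0.00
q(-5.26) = 3.05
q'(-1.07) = -0.05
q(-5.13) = 6.81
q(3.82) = 0.01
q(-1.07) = 0.09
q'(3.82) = -0.00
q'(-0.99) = -0.05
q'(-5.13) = 58.39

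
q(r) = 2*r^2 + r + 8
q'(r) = 4*r + 1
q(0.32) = 8.52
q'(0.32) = 2.28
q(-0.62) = 8.15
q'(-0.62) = -1.48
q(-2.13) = 14.94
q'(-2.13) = -7.52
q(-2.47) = 17.73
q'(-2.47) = -8.88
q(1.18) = 11.96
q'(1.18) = 5.72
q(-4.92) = 51.49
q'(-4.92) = -18.68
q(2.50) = 23.00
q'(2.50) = 11.00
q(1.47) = 13.79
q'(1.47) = 6.88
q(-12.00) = 284.00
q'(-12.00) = -47.00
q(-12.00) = 284.00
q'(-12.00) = -47.00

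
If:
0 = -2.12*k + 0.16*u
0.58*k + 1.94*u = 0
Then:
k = 0.00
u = 0.00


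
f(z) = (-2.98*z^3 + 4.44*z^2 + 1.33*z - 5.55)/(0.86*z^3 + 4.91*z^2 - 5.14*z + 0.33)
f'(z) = (-8.94*z^2 + 8.88*z + 1.33)/(0.86*z^3 + 4.91*z^2 - 5.14*z + 0.33) + (-2.58*z^2 - 9.82*z + 5.14)*(-2.98*z^3 + 4.44*z^2 + 1.33*z - 5.55)/(0.86*z^3 + 4.91*z^2 - 5.14*z + 0.33)^2 = (8.88178419700125e-16*z^5 - 18.4502*z^4 + 28.3468*z^3 - 17.9831*z^2 + 57.4314*z - 28.0881)/(0.7396*z^6 + 8.4452*z^5 + 15.2673*z^4 - 49.9072*z^3 + 29.6602*z^2 - 3.3924*z + 0.1089)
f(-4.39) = 7.29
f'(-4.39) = -4.93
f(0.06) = -138.23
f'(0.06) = -15862.18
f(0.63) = 4.96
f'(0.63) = 9.27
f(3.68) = -0.98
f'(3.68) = -0.25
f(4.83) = -1.24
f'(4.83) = -0.20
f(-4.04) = 5.80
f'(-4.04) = -3.70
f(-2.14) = 1.62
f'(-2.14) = -1.39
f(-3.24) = 3.52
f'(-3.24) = -2.20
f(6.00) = -1.45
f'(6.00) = -0.16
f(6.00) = -1.45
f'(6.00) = -0.16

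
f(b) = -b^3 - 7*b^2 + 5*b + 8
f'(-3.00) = 20.00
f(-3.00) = -43.00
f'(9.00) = -364.00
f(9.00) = -1243.00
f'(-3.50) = 17.25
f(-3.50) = -52.38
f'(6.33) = -203.83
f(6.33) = -494.47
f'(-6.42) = -28.77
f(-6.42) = -48.01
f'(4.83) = -132.61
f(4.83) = -243.83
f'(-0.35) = 9.53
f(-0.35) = 5.44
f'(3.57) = -83.21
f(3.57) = -108.86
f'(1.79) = -29.67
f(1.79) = -11.21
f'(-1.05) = 16.39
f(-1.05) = -3.81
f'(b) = -3*b^2 - 14*b + 5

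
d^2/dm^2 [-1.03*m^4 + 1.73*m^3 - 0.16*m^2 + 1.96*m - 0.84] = -12.36*m^2 + 10.38*m - 0.32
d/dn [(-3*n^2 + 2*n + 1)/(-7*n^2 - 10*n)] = 2*(22*n^2 + 7*n + 5)/(n^2*(49*n^2 + 140*n + 100))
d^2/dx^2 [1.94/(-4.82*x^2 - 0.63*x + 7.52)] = (90.141712*x^2 + 11.782008*x - 1.94*(9.64*x + 0.63)*(19.28*x + 1.26) - 140.636032)/(4.82*x^2 + 0.63*x - 7.52)^3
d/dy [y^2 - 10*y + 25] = 2*y - 10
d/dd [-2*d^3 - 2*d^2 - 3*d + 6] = -6*d^2 - 4*d - 3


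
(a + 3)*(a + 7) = a^2 + 10*a + 21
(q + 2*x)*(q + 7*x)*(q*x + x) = q^3*x + 9*q^2*x^2 + q^2*x + 14*q*x^3 + 9*q*x^2 + 14*x^3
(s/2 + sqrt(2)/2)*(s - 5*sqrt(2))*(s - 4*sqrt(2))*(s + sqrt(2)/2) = s^4/2 - 15*sqrt(2)*s^3/4 + 7*s^2 + 51*sqrt(2)*s/2 + 20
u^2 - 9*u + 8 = (u - 8)*(u - 1)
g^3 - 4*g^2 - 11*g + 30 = (g - 5)*(g - 2)*(g + 3)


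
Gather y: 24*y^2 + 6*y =24*y^2 + 6*y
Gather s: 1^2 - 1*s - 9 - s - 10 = -2*s - 18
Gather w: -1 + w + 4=w + 3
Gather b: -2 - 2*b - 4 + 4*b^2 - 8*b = 4*b^2 - 10*b - 6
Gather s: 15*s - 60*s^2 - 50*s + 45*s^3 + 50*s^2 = 45*s^3 - 10*s^2 - 35*s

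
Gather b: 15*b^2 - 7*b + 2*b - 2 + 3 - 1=15*b^2 - 5*b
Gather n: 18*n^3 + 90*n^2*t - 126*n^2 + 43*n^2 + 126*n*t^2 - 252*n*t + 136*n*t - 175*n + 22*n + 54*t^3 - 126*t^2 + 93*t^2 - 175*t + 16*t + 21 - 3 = 18*n^3 + n^2*(90*t - 83) + n*(126*t^2 - 116*t - 153) + 54*t^3 - 33*t^2 - 159*t + 18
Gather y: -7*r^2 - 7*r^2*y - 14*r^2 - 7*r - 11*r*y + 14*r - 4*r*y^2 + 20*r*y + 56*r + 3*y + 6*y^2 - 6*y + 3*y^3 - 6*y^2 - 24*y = -21*r^2 - 4*r*y^2 + 63*r + 3*y^3 + y*(-7*r^2 + 9*r - 27)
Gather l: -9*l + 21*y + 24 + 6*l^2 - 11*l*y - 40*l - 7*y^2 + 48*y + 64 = 6*l^2 + l*(-11*y - 49) - 7*y^2 + 69*y + 88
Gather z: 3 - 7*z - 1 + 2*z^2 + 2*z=2*z^2 - 5*z + 2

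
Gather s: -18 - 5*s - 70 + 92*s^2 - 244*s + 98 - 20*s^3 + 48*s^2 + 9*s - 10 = -20*s^3 + 140*s^2 - 240*s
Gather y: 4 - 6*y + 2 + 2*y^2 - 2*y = 2*y^2 - 8*y + 6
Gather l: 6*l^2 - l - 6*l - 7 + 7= 6*l^2 - 7*l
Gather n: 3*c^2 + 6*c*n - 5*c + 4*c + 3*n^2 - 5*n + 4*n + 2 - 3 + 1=3*c^2 - c + 3*n^2 + n*(6*c - 1)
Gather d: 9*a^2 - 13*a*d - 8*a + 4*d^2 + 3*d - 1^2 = 9*a^2 - 8*a + 4*d^2 + d*(3 - 13*a) - 1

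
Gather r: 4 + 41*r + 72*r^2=72*r^2 + 41*r + 4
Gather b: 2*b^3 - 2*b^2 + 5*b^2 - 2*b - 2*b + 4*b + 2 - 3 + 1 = 2*b^3 + 3*b^2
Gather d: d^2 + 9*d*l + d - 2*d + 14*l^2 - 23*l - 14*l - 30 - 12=d^2 + d*(9*l - 1) + 14*l^2 - 37*l - 42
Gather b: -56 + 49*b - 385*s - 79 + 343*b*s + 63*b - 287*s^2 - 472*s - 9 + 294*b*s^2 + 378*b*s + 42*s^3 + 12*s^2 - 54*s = b*(294*s^2 + 721*s + 112) + 42*s^3 - 275*s^2 - 911*s - 144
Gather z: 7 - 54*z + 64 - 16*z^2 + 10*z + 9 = -16*z^2 - 44*z + 80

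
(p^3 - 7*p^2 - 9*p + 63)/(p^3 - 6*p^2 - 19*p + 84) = (p + 3)/(p + 4)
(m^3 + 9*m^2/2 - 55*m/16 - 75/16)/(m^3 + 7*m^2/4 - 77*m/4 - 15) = (m - 5/4)/(m - 4)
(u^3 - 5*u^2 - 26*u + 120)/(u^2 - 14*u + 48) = (u^2 + u - 20)/(u - 8)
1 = 1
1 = 1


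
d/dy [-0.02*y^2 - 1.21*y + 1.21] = -0.04*y - 1.21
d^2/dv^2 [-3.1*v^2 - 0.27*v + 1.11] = -6.20000000000000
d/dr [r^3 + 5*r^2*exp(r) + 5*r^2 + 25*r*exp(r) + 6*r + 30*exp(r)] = 5*r^2*exp(r) + 3*r^2 + 35*r*exp(r) + 10*r + 55*exp(r) + 6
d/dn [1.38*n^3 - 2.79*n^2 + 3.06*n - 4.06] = 4.14*n^2 - 5.58*n + 3.06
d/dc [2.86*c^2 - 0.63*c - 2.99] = 5.72*c - 0.63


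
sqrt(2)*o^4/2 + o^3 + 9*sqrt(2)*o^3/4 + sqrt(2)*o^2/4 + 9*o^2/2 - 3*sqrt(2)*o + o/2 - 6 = (o - 1)*(o + 3/2)*(o + 4)*(sqrt(2)*o/2 + 1)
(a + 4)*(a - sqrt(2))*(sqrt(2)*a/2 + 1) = sqrt(2)*a^3/2 + 2*sqrt(2)*a^2 - sqrt(2)*a - 4*sqrt(2)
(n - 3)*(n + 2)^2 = n^3 + n^2 - 8*n - 12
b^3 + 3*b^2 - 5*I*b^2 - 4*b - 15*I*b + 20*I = (b - 1)*(b + 4)*(b - 5*I)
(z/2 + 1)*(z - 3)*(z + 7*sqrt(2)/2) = z^3/2 - z^2/2 + 7*sqrt(2)*z^2/4 - 3*z - 7*sqrt(2)*z/4 - 21*sqrt(2)/2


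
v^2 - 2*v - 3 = (v - 3)*(v + 1)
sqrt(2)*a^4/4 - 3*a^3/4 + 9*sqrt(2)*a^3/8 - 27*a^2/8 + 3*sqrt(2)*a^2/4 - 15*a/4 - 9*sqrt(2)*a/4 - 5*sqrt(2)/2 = (a/2 + 1)*(a + 5/2)*(a - 2*sqrt(2))*(sqrt(2)*a/2 + 1/2)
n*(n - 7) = n^2 - 7*n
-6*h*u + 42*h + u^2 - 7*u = (-6*h + u)*(u - 7)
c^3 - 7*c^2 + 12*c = c*(c - 4)*(c - 3)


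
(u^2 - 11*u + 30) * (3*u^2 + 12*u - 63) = 3*u^4 - 21*u^3 - 105*u^2 + 1053*u - 1890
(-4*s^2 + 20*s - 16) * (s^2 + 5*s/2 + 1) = -4*s^4 + 10*s^3 + 30*s^2 - 20*s - 16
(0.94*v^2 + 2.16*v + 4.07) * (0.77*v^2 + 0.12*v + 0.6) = 0.7238*v^4 + 1.776*v^3 + 3.9571*v^2 + 1.7844*v + 2.442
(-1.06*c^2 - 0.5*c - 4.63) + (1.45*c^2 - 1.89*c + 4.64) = 0.39*c^2 - 2.39*c + 0.00999999999999979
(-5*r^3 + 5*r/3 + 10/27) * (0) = 0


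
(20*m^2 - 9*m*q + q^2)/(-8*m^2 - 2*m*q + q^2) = (-5*m + q)/(2*m + q)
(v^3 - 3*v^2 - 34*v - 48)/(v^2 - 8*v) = v + 5 + 6/v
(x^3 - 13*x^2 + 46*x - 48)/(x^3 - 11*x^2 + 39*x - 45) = (x^2 - 10*x + 16)/(x^2 - 8*x + 15)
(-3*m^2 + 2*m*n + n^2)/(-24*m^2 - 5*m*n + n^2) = (m - n)/(8*m - n)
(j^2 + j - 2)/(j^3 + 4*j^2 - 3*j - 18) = (j^2 + j - 2)/(j^3 + 4*j^2 - 3*j - 18)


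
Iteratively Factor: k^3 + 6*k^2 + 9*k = (k + 3)*(k^2 + 3*k) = (k + 3)^2*(k)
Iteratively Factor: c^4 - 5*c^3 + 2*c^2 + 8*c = (c + 1)*(c^3 - 6*c^2 + 8*c) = (c - 2)*(c + 1)*(c^2 - 4*c) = (c - 4)*(c - 2)*(c + 1)*(c)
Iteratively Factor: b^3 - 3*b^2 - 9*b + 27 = (b - 3)*(b^2 - 9) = (b - 3)^2*(b + 3)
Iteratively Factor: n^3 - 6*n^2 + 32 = (n - 4)*(n^2 - 2*n - 8) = (n - 4)^2*(n + 2)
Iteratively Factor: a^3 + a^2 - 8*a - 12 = (a - 3)*(a^2 + 4*a + 4) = (a - 3)*(a + 2)*(a + 2)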